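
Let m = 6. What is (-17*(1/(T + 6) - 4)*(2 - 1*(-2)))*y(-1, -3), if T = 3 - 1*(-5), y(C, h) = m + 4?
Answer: 18700/7 ≈ 2671.4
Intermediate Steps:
y(C, h) = 10 (y(C, h) = 6 + 4 = 10)
T = 8 (T = 3 + 5 = 8)
(-17*(1/(T + 6) - 4)*(2 - 1*(-2)))*y(-1, -3) = -17*(1/(8 + 6) - 4)*(2 - 1*(-2))*10 = -17*(1/14 - 4)*(2 + 2)*10 = -17*(1/14 - 4)*4*10 = -(-935)*4/14*10 = -17*(-110/7)*10 = (1870/7)*10 = 18700/7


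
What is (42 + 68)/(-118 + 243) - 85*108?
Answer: -229478/25 ≈ -9179.1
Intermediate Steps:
(42 + 68)/(-118 + 243) - 85*108 = 110/125 - 9180 = 110*(1/125) - 9180 = 22/25 - 9180 = -229478/25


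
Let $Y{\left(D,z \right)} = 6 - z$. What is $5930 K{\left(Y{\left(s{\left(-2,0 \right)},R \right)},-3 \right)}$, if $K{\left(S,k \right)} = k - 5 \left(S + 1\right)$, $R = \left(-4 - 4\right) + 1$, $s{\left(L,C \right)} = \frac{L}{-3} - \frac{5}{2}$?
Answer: $-432890$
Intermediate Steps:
$s{\left(L,C \right)} = - \frac{5}{2} - \frac{L}{3}$ ($s{\left(L,C \right)} = L \left(- \frac{1}{3}\right) - \frac{5}{2} = - \frac{L}{3} - \frac{5}{2} = - \frac{5}{2} - \frac{L}{3}$)
$R = -7$ ($R = -8 + 1 = -7$)
$K{\left(S,k \right)} = -5 + k - 5 S$ ($K{\left(S,k \right)} = k - 5 \left(1 + S\right) = k - \left(5 + 5 S\right) = -5 + k - 5 S$)
$5930 K{\left(Y{\left(s{\left(-2,0 \right)},R \right)},-3 \right)} = 5930 \left(-5 - 3 - 5 \left(6 - -7\right)\right) = 5930 \left(-5 - 3 - 5 \left(6 + 7\right)\right) = 5930 \left(-5 - 3 - 65\right) = 5930 \left(-73\right) = -432890$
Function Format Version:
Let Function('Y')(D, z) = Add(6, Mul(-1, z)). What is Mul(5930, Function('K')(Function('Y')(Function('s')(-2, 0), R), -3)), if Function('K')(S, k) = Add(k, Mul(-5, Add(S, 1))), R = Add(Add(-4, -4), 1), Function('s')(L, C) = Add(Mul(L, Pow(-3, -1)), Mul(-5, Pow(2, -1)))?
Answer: -432890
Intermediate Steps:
Function('s')(L, C) = Add(Rational(-5, 2), Mul(Rational(-1, 3), L)) (Function('s')(L, C) = Add(Mul(L, Rational(-1, 3)), Mul(-5, Rational(1, 2))) = Add(Mul(Rational(-1, 3), L), Rational(-5, 2)) = Add(Rational(-5, 2), Mul(Rational(-1, 3), L)))
R = -7 (R = Add(-8, 1) = -7)
Function('K')(S, k) = Add(-5, k, Mul(-5, S)) (Function('K')(S, k) = Add(k, Mul(-5, Add(1, S))) = Add(k, Add(-5, Mul(-5, S))) = Add(-5, k, Mul(-5, S)))
Mul(5930, Function('K')(Function('Y')(Function('s')(-2, 0), R), -3)) = Mul(5930, Add(-5, -3, Mul(-5, Add(6, Mul(-1, -7))))) = Mul(5930, Add(-5, -3, Mul(-5, Add(6, 7)))) = Mul(5930, Add(-5, -3, Mul(-5, 13))) = Mul(5930, Add(-5, -3, -65)) = Mul(5930, -73) = -432890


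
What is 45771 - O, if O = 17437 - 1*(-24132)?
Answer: 4202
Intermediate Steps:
O = 41569 (O = 17437 + 24132 = 41569)
45771 - O = 45771 - 1*41569 = 45771 - 41569 = 4202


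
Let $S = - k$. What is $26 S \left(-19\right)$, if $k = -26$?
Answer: $-12844$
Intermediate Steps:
$S = 26$ ($S = \left(-1\right) \left(-26\right) = 26$)
$26 S \left(-19\right) = 26 \cdot 26 \left(-19\right) = 676 \left(-19\right) = -12844$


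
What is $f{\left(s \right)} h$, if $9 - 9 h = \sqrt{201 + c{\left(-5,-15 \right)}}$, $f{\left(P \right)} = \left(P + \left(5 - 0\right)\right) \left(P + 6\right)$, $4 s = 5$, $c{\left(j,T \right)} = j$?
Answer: $- \frac{3625}{144} \approx -25.174$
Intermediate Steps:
$s = \frac{5}{4}$ ($s = \frac{1}{4} \cdot 5 = \frac{5}{4} \approx 1.25$)
$f{\left(P \right)} = \left(5 + P\right) \left(6 + P\right)$ ($f{\left(P \right)} = \left(P + \left(5 + 0\right)\right) \left(6 + P\right) = \left(P + 5\right) \left(6 + P\right) = \left(5 + P\right) \left(6 + P\right)$)
$h = - \frac{5}{9}$ ($h = 1 - \frac{\sqrt{201 - 5}}{9} = 1 - \frac{\sqrt{196}}{9} = 1 - \frac{14}{9} = - \frac{5}{9} \approx -0.55556$)
$f{\left(s \right)} h = \left(30 + \left(\frac{5}{4}\right)^{2} + 11 \cdot \frac{5}{4}\right) \left(- \frac{5}{9}\right) = \left(30 + \frac{25}{16} + \frac{55}{4}\right) \left(- \frac{5}{9}\right) = \frac{725}{16} \left(- \frac{5}{9}\right) = - \frac{3625}{144}$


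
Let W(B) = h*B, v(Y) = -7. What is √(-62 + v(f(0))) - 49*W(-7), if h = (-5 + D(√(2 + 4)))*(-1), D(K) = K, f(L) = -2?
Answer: 1715 - 343*√6 + I*√69 ≈ 874.83 + 8.3066*I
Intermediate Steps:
h = 5 - √6 (h = (-5 + √(2 + 4))*(-1) = (-5 + √6)*(-1) = 5 - √6 ≈ 2.5505)
W(B) = B*(5 - √6) (W(B) = (5 - √6)*B = B*(5 - √6))
√(-62 + v(f(0))) - 49*W(-7) = √(-62 - 7) - (-343)*(5 - √6) = √(-69) - 49*(-35 + 7*√6) = I*√69 + (1715 - 343*√6) = 1715 - 343*√6 + I*√69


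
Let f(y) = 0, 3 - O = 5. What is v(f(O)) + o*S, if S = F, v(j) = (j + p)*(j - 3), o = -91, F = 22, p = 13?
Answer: -2041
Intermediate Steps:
O = -2 (O = 3 - 1*5 = 3 - 5 = -2)
v(j) = (-3 + j)*(13 + j) (v(j) = (j + 13)*(j - 3) = (13 + j)*(-3 + j) = (-3 + j)*(13 + j))
S = 22
v(f(O)) + o*S = (-39 + 0² + 10*0) - 91*22 = (-39 + 0 + 0) - 2002 = -39 - 2002 = -2041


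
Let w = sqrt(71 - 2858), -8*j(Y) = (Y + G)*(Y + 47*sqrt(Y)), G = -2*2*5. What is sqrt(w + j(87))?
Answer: sqrt(-11658 - 6298*sqrt(87) + 16*I*sqrt(2787))/4 ≈ 0.39792 + 66.335*I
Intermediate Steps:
G = -20 (G = -4*5 = -20)
j(Y) = -(-20 + Y)*(Y + 47*sqrt(Y))/8 (j(Y) = -(Y - 20)*(Y + 47*sqrt(Y))/8 = -(-20 + Y)*(Y + 47*sqrt(Y))/8)
w = I*sqrt(2787) (w = sqrt(-2787) = I*sqrt(2787) ≈ 52.792*I)
sqrt(w + j(87)) = sqrt(I*sqrt(2787) + (-4089*sqrt(87)/8 - 1/8*87**2 + (5/2)*87 + 235*sqrt(87)/2)) = sqrt(I*sqrt(2787) + (-4089*sqrt(87)/8 - 1/8*7569 + 435/2 + 235*sqrt(87)/2)) = sqrt(I*sqrt(2787) + (-4089*sqrt(87)/8 - 7569/8 + 435/2 + 235*sqrt(87)/2)) = sqrt(I*sqrt(2787) + (-5829/8 - 3149*sqrt(87)/8)) = sqrt(-5829/8 - 3149*sqrt(87)/8 + I*sqrt(2787))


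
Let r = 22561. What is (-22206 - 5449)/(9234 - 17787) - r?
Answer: -192936578/8553 ≈ -22558.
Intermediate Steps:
(-22206 - 5449)/(9234 - 17787) - r = (-22206 - 5449)/(9234 - 17787) - 1*22561 = -27655/(-8553) - 22561 = -27655*(-1/8553) - 22561 = 27655/8553 - 22561 = -192936578/8553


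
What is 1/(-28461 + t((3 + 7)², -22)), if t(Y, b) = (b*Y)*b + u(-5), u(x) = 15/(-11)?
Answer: 11/219314 ≈ 5.0156e-5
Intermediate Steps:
u(x) = -15/11 (u(x) = 15*(-1/11) = -15/11)
t(Y, b) = -15/11 + Y*b² (t(Y, b) = (b*Y)*b - 15/11 = (Y*b)*b - 15/11 = Y*b² - 15/11 = -15/11 + Y*b²)
1/(-28461 + t((3 + 7)², -22)) = 1/(-28461 + (-15/11 + (3 + 7)²*(-22)²)) = 1/(-28461 + (-15/11 + 10²*484)) = 1/(-28461 + (-15/11 + 100*484)) = 1/(-28461 + (-15/11 + 48400)) = 1/(-28461 + 532385/11) = 1/(219314/11) = 11/219314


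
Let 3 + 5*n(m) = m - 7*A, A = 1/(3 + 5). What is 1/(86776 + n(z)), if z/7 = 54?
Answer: 40/3474033 ≈ 1.1514e-5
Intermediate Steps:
z = 378 (z = 7*54 = 378)
A = 1/8 ≈ 0.12500
n(m) = -31/40 + m/5 (n(m) = -3/5 + (m - 7*1/8)/5 = -3/5 + (m - 7/8)/5 = -3/5 + (-7/8 + m)/5 = -3/5 + (-7/40 + m/5) = -31/40 + m/5)
1/(86776 + n(z)) = 1/(86776 + (-31/40 + (1/5)*378)) = 1/(86776 + (-31/40 + 378/5)) = 1/(86776 + 2993/40) = 1/(3474033/40) = 40/3474033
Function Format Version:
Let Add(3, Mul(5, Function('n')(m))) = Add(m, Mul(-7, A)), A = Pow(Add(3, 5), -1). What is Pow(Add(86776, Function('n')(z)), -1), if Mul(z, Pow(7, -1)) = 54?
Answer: Rational(40, 3474033) ≈ 1.1514e-5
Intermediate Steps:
z = 378 (z = Mul(7, 54) = 378)
A = Rational(1, 8) (A = Pow(8, -1) = Rational(1, 8) ≈ 0.12500)
Function('n')(m) = Add(Rational(-31, 40), Mul(Rational(1, 5), m)) (Function('n')(m) = Add(Rational(-3, 5), Mul(Rational(1, 5), Add(m, Mul(-7, Rational(1, 8))))) = Add(Rational(-3, 5), Mul(Rational(1, 5), Add(m, Rational(-7, 8)))) = Add(Rational(-3, 5), Mul(Rational(1, 5), Add(Rational(-7, 8), m))) = Add(Rational(-3, 5), Add(Rational(-7, 40), Mul(Rational(1, 5), m))) = Add(Rational(-31, 40), Mul(Rational(1, 5), m)))
Pow(Add(86776, Function('n')(z)), -1) = Pow(Add(86776, Add(Rational(-31, 40), Mul(Rational(1, 5), 378))), -1) = Pow(Add(86776, Add(Rational(-31, 40), Rational(378, 5))), -1) = Pow(Add(86776, Rational(2993, 40)), -1) = Pow(Rational(3474033, 40), -1) = Rational(40, 3474033)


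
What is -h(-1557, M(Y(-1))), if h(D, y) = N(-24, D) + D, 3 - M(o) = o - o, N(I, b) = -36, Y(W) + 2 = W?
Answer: 1593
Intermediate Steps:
Y(W) = -2 + W
M(o) = 3 (M(o) = 3 - (o - o) = 3 - 1*0 = 3 + 0 = 3)
h(D, y) = -36 + D
-h(-1557, M(Y(-1))) = -(-36 - 1557) = -1*(-1593) = 1593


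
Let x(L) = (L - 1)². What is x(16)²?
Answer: 50625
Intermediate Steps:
x(L) = (-1 + L)²
x(16)² = ((-1 + 16)²)² = (15²)² = 225² = 50625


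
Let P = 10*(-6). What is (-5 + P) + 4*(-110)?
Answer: -505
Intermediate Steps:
P = -60
(-5 + P) + 4*(-110) = (-5 - 60) + 4*(-110) = -65 - 440 = -505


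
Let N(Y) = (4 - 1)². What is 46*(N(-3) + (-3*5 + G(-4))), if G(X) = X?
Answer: -460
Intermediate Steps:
N(Y) = 9 (N(Y) = 3² = 9)
46*(N(-3) + (-3*5 + G(-4))) = 46*(9 + (-3*5 - 4)) = 46*(9 + (-15 - 4)) = 46*(9 - 19) = 46*(-10) = -460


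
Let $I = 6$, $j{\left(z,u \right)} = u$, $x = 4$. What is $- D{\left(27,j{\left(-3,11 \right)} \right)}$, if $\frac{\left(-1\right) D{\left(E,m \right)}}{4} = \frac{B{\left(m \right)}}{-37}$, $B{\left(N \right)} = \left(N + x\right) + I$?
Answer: $- \frac{84}{37} \approx -2.2703$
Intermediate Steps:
$B{\left(N \right)} = 10 + N$ ($B{\left(N \right)} = \left(N + 4\right) + 6 = \left(4 + N\right) + 6 = 10 + N$)
$D{\left(E,m \right)} = \frac{40}{37} + \frac{4 m}{37}$ ($D{\left(E,m \right)} = - 4 \frac{10 + m}{-37} = - 4 \left(10 + m\right) \left(- \frac{1}{37}\right) = - 4 \left(- \frac{10}{37} - \frac{m}{37}\right) = \frac{40}{37} + \frac{4 m}{37}$)
$- D{\left(27,j{\left(-3,11 \right)} \right)} = - (\frac{40}{37} + \frac{4}{37} \cdot 11) = - (\frac{40}{37} + \frac{44}{37}) = \left(-1\right) \frac{84}{37} = - \frac{84}{37}$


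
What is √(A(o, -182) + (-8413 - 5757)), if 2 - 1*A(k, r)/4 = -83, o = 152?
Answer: I*√13830 ≈ 117.6*I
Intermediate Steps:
A(k, r) = 340 (A(k, r) = 8 - 4*(-83) = 8 + 332 = 340)
√(A(o, -182) + (-8413 - 5757)) = √(340 + (-8413 - 5757)) = √(340 - 14170) = √(-13830) = I*√13830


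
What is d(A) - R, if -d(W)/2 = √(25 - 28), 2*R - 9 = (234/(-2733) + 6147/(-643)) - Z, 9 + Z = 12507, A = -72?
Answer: 3660684534/585773 - 2*I*√3 ≈ 6249.3 - 3.4641*I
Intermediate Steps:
Z = 12498 (Z = -9 + 12507 = 12498)
R = -3660684534/585773 (R = 9/2 + ((234/(-2733) + 6147/(-643)) - 1*12498)/2 = 9/2 + ((234*(-1/2733) + 6147*(-1/643)) - 12498)/2 = 9/2 + ((-78/911 - 6147/643) - 12498)/2 = 9/2 + (-5650071/585773 - 12498)/2 = 9/2 + (½)*(-7326641025/585773) = 9/2 - 7326641025/1171546 = -3660684534/585773 ≈ -6249.3)
d(W) = -2*I*√3 (d(W) = -2*√(25 - 28) = -2*I*√3)
d(A) - R = -2*I*√3 - 1*(-3660684534/585773) = -2*I*√3 + 3660684534/585773 = 3660684534/585773 - 2*I*√3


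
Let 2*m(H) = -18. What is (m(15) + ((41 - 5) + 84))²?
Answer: 12321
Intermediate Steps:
m(H) = -9 (m(H) = (½)*(-18) = -9)
(m(15) + ((41 - 5) + 84))² = (-9 + ((41 - 5) + 84))² = (-9 + (36 + 84))² = (-9 + 120)² = 111² = 12321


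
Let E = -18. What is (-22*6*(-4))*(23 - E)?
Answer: 21648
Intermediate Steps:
(-22*6*(-4))*(23 - E) = (-22*6*(-4))*(23 - 1*(-18)) = (-132*(-4))*(23 + 18) = 528*41 = 21648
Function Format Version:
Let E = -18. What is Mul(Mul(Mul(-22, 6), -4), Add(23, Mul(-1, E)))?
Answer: 21648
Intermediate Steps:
Mul(Mul(Mul(-22, 6), -4), Add(23, Mul(-1, E))) = Mul(Mul(Mul(-22, 6), -4), Add(23, Mul(-1, -18))) = Mul(Mul(-132, -4), Add(23, 18)) = Mul(528, 41) = 21648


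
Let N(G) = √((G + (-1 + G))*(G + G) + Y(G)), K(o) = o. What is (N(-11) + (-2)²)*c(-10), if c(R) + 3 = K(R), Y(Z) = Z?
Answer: -52 - 39*√55 ≈ -341.23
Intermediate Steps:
N(G) = √(G + 2*G*(-1 + 2*G)) (N(G) = √((G + (-1 + G))*(G + G) + G) = √((-1 + 2*G)*(2*G) + G) = √(2*G*(-1 + 2*G) + G) = √(G + 2*G*(-1 + 2*G)))
c(R) = -3 + R
(N(-11) + (-2)²)*c(-10) = (√(-11*(-1 + 4*(-11))) + (-2)²)*(-3 - 10) = (√(-11*(-1 - 44)) + 4)*(-13) = (√(-11*(-45)) + 4)*(-13) = (√495 + 4)*(-13) = (3*√55 + 4)*(-13) = (4 + 3*√55)*(-13) = -52 - 39*√55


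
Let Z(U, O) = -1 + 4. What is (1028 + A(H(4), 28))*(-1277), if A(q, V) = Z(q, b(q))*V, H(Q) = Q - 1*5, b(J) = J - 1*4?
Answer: -1420024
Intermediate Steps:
b(J) = -4 + J (b(J) = J - 4 = -4 + J)
Z(U, O) = 3
H(Q) = -5 + Q (H(Q) = Q - 5 = -5 + Q)
A(q, V) = 3*V
(1028 + A(H(4), 28))*(-1277) = (1028 + 3*28)*(-1277) = (1028 + 84)*(-1277) = 1112*(-1277) = -1420024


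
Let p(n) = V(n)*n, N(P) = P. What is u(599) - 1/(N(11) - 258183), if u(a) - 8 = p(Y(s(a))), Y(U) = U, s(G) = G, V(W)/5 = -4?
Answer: -3090835183/258172 ≈ -11972.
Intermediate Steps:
V(W) = -20 (V(W) = 5*(-4) = -20)
p(n) = -20*n
u(a) = 8 - 20*a
u(599) - 1/(N(11) - 258183) = (8 - 20*599) - 1/(11 - 258183) = (8 - 11980) - 1/(-258172) = -11972 - 1*(-1/258172) = -11972 + 1/258172 = -3090835183/258172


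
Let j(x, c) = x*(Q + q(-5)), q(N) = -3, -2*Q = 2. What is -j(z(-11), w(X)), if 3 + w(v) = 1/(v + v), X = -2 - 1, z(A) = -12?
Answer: -48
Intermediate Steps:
Q = -1 (Q = -½*2 = -1)
X = -3
w(v) = -3 + 1/(2*v) (w(v) = -3 + 1/(v + v) = -3 + 1/(2*v))
j(x, c) = -4*x (j(x, c) = x*(-1 - 3) = x*(-4) = -4*x)
-j(z(-11), w(X)) = -(-4)*(-12) = -1*48 = -48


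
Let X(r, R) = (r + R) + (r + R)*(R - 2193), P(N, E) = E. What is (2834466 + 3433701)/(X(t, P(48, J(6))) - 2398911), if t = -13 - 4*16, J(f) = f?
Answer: -6268167/2243705 ≈ -2.7937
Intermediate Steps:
t = -77 (t = -13 - 64 = -77)
X(r, R) = R + r + (-2193 + R)*(R + r) (X(r, R) = (R + r) + (R + r)*(-2193 + R) = (R + r) + (-2193 + R)*(R + r) = R + r + (-2193 + R)*(R + r))
(2834466 + 3433701)/(X(t, P(48, J(6))) - 2398911) = (2834466 + 3433701)/((6² - 2192*6 - 2192*(-77) + 6*(-77)) - 2398911) = 6268167/((36 - 13152 + 168784 - 462) - 2398911) = 6268167/(155206 - 2398911) = 6268167/(-2243705) = 6268167*(-1/2243705) = -6268167/2243705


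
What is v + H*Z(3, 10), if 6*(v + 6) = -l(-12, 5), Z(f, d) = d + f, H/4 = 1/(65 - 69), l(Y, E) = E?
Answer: -119/6 ≈ -19.833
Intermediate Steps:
H = -1 (H = 4/(65 - 69) = 4/(-4) = 4*(-1/4) = -1)
v = -41/6 (v = -6 + (-1*5)/6 = -6 + (1/6)*(-5) = -6 - 5/6 = -41/6 ≈ -6.8333)
v + H*Z(3, 10) = -41/6 - (10 + 3) = -41/6 - 1*13 = -41/6 - 13 = -119/6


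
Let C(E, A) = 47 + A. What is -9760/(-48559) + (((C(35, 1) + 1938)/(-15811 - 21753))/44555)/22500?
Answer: 8750871873703853/43538277400275000 ≈ 0.20099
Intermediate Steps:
-9760/(-48559) + (((C(35, 1) + 1938)/(-15811 - 21753))/44555)/22500 = -9760/(-48559) + ((((47 + 1) + 1938)/(-15811 - 21753))/44555)/22500 = -9760*(-1/48559) + (((48 + 1938)/(-37564))*(1/44555))*(1/22500) = 9760/48559 + ((1986*(-1/37564))*(1/44555))*(1/22500) = 9760/48559 - 993/18782*1/44555*(1/22500) = 9760/48559 - 993/836832010*1/22500 = 9760/48559 - 331/6276240075000 = 8750871873703853/43538277400275000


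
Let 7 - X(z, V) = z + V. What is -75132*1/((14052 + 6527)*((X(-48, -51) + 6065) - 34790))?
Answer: 75132/588950401 ≈ 0.00012757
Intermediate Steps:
X(z, V) = 7 - V - z (X(z, V) = 7 - (z + V) = 7 - (V + z) = 7 + (-V - z) = 7 - V - z)
-75132*1/((14052 + 6527)*((X(-48, -51) + 6065) - 34790)) = -75132*1/((14052 + 6527)*(((7 - 1*(-51) - 1*(-48)) + 6065) - 34790)) = -75132*1/(20579*(((7 + 51 + 48) + 6065) - 34790)) = -75132*1/(20579*((106 + 6065) - 34790)) = -75132*1/(20579*(6171 - 34790)) = -75132/((-28619*20579)) = -75132/(-588950401) = -75132*(-1/588950401) = 75132/588950401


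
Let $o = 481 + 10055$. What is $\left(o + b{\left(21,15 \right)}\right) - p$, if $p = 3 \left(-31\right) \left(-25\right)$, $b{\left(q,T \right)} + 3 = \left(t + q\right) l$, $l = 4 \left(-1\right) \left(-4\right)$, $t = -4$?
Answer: $8480$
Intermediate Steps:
$l = 16$ ($l = \left(-4\right) \left(-4\right) = 16$)
$b{\left(q,T \right)} = -67 + 16 q$ ($b{\left(q,T \right)} = -3 + \left(-4 + q\right) 16 = -3 + \left(-64 + 16 q\right) = -67 + 16 q$)
$o = 10536$
$p = 2325$ ($p = \left(-93\right) \left(-25\right) = 2325$)
$\left(o + b{\left(21,15 \right)}\right) - p = \left(10536 + \left(-67 + 16 \cdot 21\right)\right) - 2325 = \left(10536 + \left(-67 + 336\right)\right) - 2325 = \left(10536 + 269\right) - 2325 = 10805 - 2325 = 8480$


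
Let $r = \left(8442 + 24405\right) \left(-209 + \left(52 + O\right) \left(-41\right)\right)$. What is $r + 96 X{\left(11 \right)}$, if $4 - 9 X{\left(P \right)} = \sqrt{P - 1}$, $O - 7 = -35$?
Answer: $- \frac{117559285}{3} - \frac{32 \sqrt{10}}{3} \approx -3.9186 \cdot 10^{7}$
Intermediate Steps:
$O = -28$ ($O = 7 - 35 = -28$)
$X{\left(P \right)} = \frac{4}{9} - \frac{\sqrt{-1 + P}}{9}$ ($X{\left(P \right)} = \frac{4}{9} - \frac{\sqrt{P - 1}}{9} = \frac{4}{9} - \frac{\sqrt{-1 + P}}{9}$)
$r = -39186471$ ($r = \left(8442 + 24405\right) \left(-209 + \left(52 - 28\right) \left(-41\right)\right) = 32847 \left(-209 + 24 \left(-41\right)\right) = 32847 \left(-209 - 984\right) = 32847 \left(-1193\right) = -39186471$)
$r + 96 X{\left(11 \right)} = -39186471 + 96 \left(\frac{4}{9} - \frac{\sqrt{-1 + 11}}{9}\right) = -39186471 + 96 \left(\frac{4}{9} - \frac{\sqrt{10}}{9}\right) = -39186471 + \left(\frac{128}{3} - \frac{32 \sqrt{10}}{3}\right) = - \frac{117559285}{3} - \frac{32 \sqrt{10}}{3}$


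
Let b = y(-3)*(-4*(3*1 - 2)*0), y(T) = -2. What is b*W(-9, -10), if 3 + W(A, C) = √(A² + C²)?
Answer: 0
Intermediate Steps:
W(A, C) = -3 + √(A² + C²)
b = 0 (b = -2*(-4*(3*1 - 2))*0 = -2*(-4*(3 - 2))*0 = -2*(-4*1)*0 = -(-8)*0 = -2*0 = 0)
b*W(-9, -10) = 0*(-3 + √((-9)² + (-10)²)) = 0*(-3 + √(81 + 100)) = 0*(-3 + √181) = 0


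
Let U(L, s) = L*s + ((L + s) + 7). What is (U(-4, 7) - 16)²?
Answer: 1156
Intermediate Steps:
U(L, s) = 7 + L + s + L*s (U(L, s) = L*s + (7 + L + s) = 7 + L + s + L*s)
(U(-4, 7) - 16)² = ((7 - 4 + 7 - 4*7) - 16)² = ((7 - 4 + 7 - 28) - 16)² = (-18 - 16)² = (-34)² = 1156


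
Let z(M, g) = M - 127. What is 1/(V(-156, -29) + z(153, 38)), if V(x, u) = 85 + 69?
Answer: 1/180 ≈ 0.0055556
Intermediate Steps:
V(x, u) = 154
z(M, g) = -127 + M
1/(V(-156, -29) + z(153, 38)) = 1/(154 + (-127 + 153)) = 1/(154 + 26) = 1/180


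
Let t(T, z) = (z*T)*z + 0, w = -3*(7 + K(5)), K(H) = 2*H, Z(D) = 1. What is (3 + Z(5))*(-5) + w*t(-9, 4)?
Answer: 7324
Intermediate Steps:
w = -51 (w = -3*(7 + 2*5) = -3*(7 + 10) = -3*17 = -51)
t(T, z) = T*z² (t(T, z) = (T*z)*z + 0 = T*z² + 0 = T*z²)
(3 + Z(5))*(-5) + w*t(-9, 4) = (3 + 1)*(-5) - (-459)*4² = 4*(-5) - (-459)*16 = -20 - 51*(-144) = -20 + 7344 = 7324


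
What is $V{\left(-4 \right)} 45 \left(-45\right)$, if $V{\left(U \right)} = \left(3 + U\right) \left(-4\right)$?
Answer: $-8100$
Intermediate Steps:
$V{\left(U \right)} = -12 - 4 U$
$V{\left(-4 \right)} 45 \left(-45\right) = \left(-12 - -16\right) 45 \left(-45\right) = \left(-12 + 16\right) 45 \left(-45\right) = 4 \cdot 45 \left(-45\right) = 180 \left(-45\right) = -8100$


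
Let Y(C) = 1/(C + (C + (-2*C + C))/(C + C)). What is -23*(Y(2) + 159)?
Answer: -7337/2 ≈ -3668.5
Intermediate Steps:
Y(C) = 1/C (Y(C) = 1/(C + (C - C)/((2*C))) = 1/(C + 0*(1/(2*C))) = 1/(C + 0) = 1/C)
-23*(Y(2) + 159) = -23*(1/2 + 159) = -23*(½ + 159) = -23*319/2 = -7337/2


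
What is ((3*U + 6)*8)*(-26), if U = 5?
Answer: -4368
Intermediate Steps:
((3*U + 6)*8)*(-26) = ((3*5 + 6)*8)*(-26) = ((15 + 6)*8)*(-26) = (21*8)*(-26) = 168*(-26) = -4368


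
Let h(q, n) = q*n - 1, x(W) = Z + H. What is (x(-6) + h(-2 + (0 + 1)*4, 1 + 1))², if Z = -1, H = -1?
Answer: 1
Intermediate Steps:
x(W) = -2 (x(W) = -1 - 1 = -2)
h(q, n) = -1 + n*q (h(q, n) = n*q - 1 = -1 + n*q)
(x(-6) + h(-2 + (0 + 1)*4, 1 + 1))² = (-2 + (-1 + (1 + 1)*(-2 + (0 + 1)*4)))² = (-2 + (-1 + 2*(-2 + 1*4)))² = (-2 + (-1 + 2*(-2 + 4)))² = (-2 + (-1 + 2*2))² = (-2 + (-1 + 4))² = (-2 + 3)² = 1² = 1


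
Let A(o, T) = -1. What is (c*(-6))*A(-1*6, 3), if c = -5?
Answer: -30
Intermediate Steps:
(c*(-6))*A(-1*6, 3) = -5*(-6)*(-1) = 30*(-1) = -30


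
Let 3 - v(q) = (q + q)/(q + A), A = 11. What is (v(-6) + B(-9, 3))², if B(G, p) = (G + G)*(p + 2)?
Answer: 178929/25 ≈ 7157.2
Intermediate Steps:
B(G, p) = 2*G*(2 + p) (B(G, p) = (2*G)*(2 + p) = 2*G*(2 + p))
v(q) = 3 - 2*q/(11 + q) (v(q) = 3 - (q + q)/(q + 11) = 3 - 2*q/(11 + q))
(v(-6) + B(-9, 3))² = ((33 - 6)/(11 - 6) + 2*(-9)*(2 + 3))² = (27/5 + 2*(-9)*5)² = ((⅕)*27 - 90)² = (27/5 - 90)² = (-423/5)² = 178929/25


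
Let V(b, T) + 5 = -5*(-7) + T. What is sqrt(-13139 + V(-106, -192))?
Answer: I*sqrt(13301) ≈ 115.33*I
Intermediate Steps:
V(b, T) = 30 + T (V(b, T) = -5 + (-5*(-7) + T) = -5 + (35 + T) = 30 + T)
sqrt(-13139 + V(-106, -192)) = sqrt(-13139 + (30 - 192)) = sqrt(-13139 - 162) = sqrt(-13301) = I*sqrt(13301)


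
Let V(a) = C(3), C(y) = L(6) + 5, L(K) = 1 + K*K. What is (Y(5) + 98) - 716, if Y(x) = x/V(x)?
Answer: -25951/42 ≈ -617.88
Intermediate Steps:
L(K) = 1 + K²
C(y) = 42 (C(y) = (1 + 6²) + 5 = (1 + 36) + 5 = 37 + 5 = 42)
V(a) = 42
Y(x) = x/42
(Y(5) + 98) - 716 = ((1/42)*5 + 98) - 716 = (5/42 + 98) - 716 = 4121/42 - 716 = -25951/42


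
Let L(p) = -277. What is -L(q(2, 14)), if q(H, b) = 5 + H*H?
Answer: 277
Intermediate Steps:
q(H, b) = 5 + H**2
-L(q(2, 14)) = -1*(-277) = 277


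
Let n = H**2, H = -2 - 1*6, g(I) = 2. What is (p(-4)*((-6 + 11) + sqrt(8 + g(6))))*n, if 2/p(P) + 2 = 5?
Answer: 640/3 + 128*sqrt(10)/3 ≈ 348.26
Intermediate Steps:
H = -8 (H = -2 - 6 = -8)
p(P) = 2/3 (p(P) = 2/(-2 + 5) = 2/3)
n = 64 (n = (-8)**2 = 64)
(p(-4)*((-6 + 11) + sqrt(8 + g(6))))*n = (2*((-6 + 11) + sqrt(8 + 2))/3)*64 = (2*(5 + sqrt(10))/3)*64 = (10/3 + 2*sqrt(10)/3)*64 = 640/3 + 128*sqrt(10)/3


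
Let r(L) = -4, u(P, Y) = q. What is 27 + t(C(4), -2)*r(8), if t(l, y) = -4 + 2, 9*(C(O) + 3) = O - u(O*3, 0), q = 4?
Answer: 35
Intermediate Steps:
u(P, Y) = 4
C(O) = -31/9 + O/9 (C(O) = -3 + (O - 1*4)/9 = -3 + (O - 4)/9 = -3 + (-4 + O)/9 = -3 + (-4/9 + O/9) = -31/9 + O/9)
t(l, y) = -2
27 + t(C(4), -2)*r(8) = 27 - 2*(-4) = 27 + 8 = 35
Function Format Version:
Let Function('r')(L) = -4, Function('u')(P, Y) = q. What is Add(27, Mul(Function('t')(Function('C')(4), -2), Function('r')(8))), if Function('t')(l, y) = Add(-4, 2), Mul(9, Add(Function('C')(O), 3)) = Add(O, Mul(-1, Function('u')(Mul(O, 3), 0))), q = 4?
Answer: 35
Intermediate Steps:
Function('u')(P, Y) = 4
Function('C')(O) = Add(Rational(-31, 9), Mul(Rational(1, 9), O)) (Function('C')(O) = Add(-3, Mul(Rational(1, 9), Add(O, Mul(-1, 4)))) = Add(-3, Mul(Rational(1, 9), Add(O, -4))) = Add(-3, Mul(Rational(1, 9), Add(-4, O))) = Add(-3, Add(Rational(-4, 9), Mul(Rational(1, 9), O))) = Add(Rational(-31, 9), Mul(Rational(1, 9), O)))
Function('t')(l, y) = -2
Add(27, Mul(Function('t')(Function('C')(4), -2), Function('r')(8))) = Add(27, Mul(-2, -4)) = Add(27, 8) = 35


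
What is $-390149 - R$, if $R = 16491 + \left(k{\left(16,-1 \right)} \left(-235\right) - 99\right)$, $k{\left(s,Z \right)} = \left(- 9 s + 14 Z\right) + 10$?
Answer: $-441321$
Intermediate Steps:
$k{\left(s,Z \right)} = 10 - 9 s + 14 Z$
$R = 51172$ ($R = 16491 - \left(99 - \left(10 - 144 + 14 \left(-1\right)\right) \left(-235\right)\right) = 16491 - \left(99 - \left(10 - 144 - 14\right) \left(-235\right)\right) = 16491 - -34681 = 16491 + \left(34780 - 99\right) = 16491 + 34681 = 51172$)
$-390149 - R = -390149 - 51172 = -441321$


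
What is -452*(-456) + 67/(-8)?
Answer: 1648829/8 ≈ 2.0610e+5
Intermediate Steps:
-452*(-456) + 67/(-8) = 206112 + 67*(-1/8) = 206112 - 67/8 = 1648829/8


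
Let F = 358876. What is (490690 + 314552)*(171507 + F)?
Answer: 427086667686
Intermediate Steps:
(490690 + 314552)*(171507 + F) = (490690 + 314552)*(171507 + 358876) = 805242*530383 = 427086667686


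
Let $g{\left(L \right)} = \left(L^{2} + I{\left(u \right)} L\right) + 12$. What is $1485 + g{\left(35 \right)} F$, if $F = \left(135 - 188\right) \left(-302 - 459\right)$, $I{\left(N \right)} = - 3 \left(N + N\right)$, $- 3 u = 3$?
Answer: $58363336$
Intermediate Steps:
$u = -1$ ($u = \left(- \frac{1}{3}\right) 3 = -1$)
$I{\left(N \right)} = - 6 N$ ($I{\left(N \right)} = - 3 \cdot 2 N = - 6 N$)
$g{\left(L \right)} = 12 + L^{2} + 6 L$ ($g{\left(L \right)} = \left(L^{2} + \left(-6\right) \left(-1\right) L\right) + 12 = \left(L^{2} + 6 L\right) + 12 = 12 + L^{2} + 6 L$)
$F = 40333$ ($F = \left(-53\right) \left(-761\right) = 40333$)
$1485 + g{\left(35 \right)} F = 1485 + \left(12 + 35^{2} + 6 \cdot 35\right) 40333 = 1485 + \left(12 + 1225 + 210\right) 40333 = 1485 + 1447 \cdot 40333 = 1485 + 58361851 = 58363336$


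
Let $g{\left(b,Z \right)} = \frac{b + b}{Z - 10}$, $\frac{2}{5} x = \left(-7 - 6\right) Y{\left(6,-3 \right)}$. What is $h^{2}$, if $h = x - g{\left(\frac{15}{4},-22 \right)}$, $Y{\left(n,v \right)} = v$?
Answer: $\frac{39125025}{4096} \approx 9552.0$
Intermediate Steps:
$x = \frac{195}{2}$ ($x = \frac{5 \left(-7 - 6\right) \left(-3\right)}{2} = \frac{5 \left(\left(-13\right) \left(-3\right)\right)}{2} = \frac{5}{2} \cdot 39 = \frac{195}{2} \approx 97.5$)
$g{\left(b,Z \right)} = \frac{2 b}{-10 + Z}$
$h = \frac{6255}{64}$ ($h = \frac{195}{2} - \frac{2 \cdot \frac{15}{4}}{-10 - 22} = \frac{195}{2} - \frac{2 \cdot 15 \cdot \frac{1}{4}}{-32} = \frac{195}{2} - 2 \cdot \frac{15}{4} \left(- \frac{1}{32}\right) = \frac{195}{2} - - \frac{15}{64} = \frac{195}{2} + \frac{15}{64} = \frac{6255}{64} \approx 97.734$)
$h^{2} = \left(\frac{6255}{64}\right)^{2} = \frac{39125025}{4096}$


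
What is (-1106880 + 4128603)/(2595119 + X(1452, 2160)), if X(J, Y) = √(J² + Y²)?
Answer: 7841730770037/6734635850257 - 36260676*√47041/6734635850257 ≈ 1.1632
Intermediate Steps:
(-1106880 + 4128603)/(2595119 + X(1452, 2160)) = (-1106880 + 4128603)/(2595119 + √(1452² + 2160²)) = 3021723/(2595119 + √(2108304 + 4665600)) = 3021723/(2595119 + √6773904) = 3021723/(2595119 + 12*√47041)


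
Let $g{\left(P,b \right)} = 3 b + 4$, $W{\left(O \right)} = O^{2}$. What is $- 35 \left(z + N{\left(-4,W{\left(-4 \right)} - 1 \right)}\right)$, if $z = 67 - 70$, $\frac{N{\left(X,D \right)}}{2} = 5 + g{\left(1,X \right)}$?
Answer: $315$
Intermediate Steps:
$g{\left(P,b \right)} = 4 + 3 b$
$N{\left(X,D \right)} = 18 + 6 X$ ($N{\left(X,D \right)} = 2 \left(5 + \left(4 + 3 X\right)\right) = 2 \left(9 + 3 X\right) = 18 + 6 X$)
$z = -3$ ($z = 67 - 70 = -3$)
$- 35 \left(z + N{\left(-4,W{\left(-4 \right)} - 1 \right)}\right) = - 35 \left(-3 + \left(18 + 6 \left(-4\right)\right)\right) = - 35 \left(-3 + \left(18 - 24\right)\right) = - 35 \left(-3 - 6\right) = \left(-35\right) \left(-9\right) = 315$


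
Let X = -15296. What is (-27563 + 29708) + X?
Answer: -13151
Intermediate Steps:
(-27563 + 29708) + X = (-27563 + 29708) - 15296 = 2145 - 15296 = -13151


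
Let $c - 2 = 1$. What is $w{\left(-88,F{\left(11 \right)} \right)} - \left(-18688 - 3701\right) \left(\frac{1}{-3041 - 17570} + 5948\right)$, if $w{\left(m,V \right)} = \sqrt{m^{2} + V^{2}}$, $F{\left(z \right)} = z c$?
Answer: $\frac{2744762148303}{20611} + 11 \sqrt{73} \approx 1.3317 \cdot 10^{8}$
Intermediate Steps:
$c = 3$ ($c = 2 + 1 = 3$)
$F{\left(z \right)} = 3 z$ ($F{\left(z \right)} = z 3 = 3 z$)
$w{\left(m,V \right)} = \sqrt{V^{2} + m^{2}}$
$w{\left(-88,F{\left(11 \right)} \right)} - \left(-18688 - 3701\right) \left(\frac{1}{-3041 - 17570} + 5948\right) = \sqrt{\left(3 \cdot 11\right)^{2} + \left(-88\right)^{2}} - \left(-18688 - 3701\right) \left(\frac{1}{-3041 - 17570} + 5948\right) = \sqrt{33^{2} + 7744} - - 22389 \left(\frac{1}{-20611} + 5948\right) = \sqrt{1089 + 7744} - - 22389 \left(- \frac{1}{20611} + 5948\right) = \sqrt{8833} - \left(-22389\right) \frac{122594227}{20611} = 11 \sqrt{73} - - \frac{2744762148303}{20611} = 11 \sqrt{73} + \frac{2744762148303}{20611} = \frac{2744762148303}{20611} + 11 \sqrt{73}$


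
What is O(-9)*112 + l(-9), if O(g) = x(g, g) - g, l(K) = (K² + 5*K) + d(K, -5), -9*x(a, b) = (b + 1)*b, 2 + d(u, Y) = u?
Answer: 137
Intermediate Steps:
d(u, Y) = -2 + u
x(a, b) = -b*(1 + b)/9 (x(a, b) = -(b + 1)*b/9 = -(1 + b)*b/9 = -b*(1 + b)/9)
l(K) = -2 + K² + 6*K (l(K) = (K² + 5*K) + (-2 + K) = -2 + K² + 6*K)
O(g) = -g - g*(1 + g)/9 (O(g) = -g*(1 + g)/9 - g = -g - g*(1 + g)/9)
O(-9)*112 + l(-9) = ((⅑)*(-9)*(-10 - 1*(-9)))*112 + (-2 + (-9)² + 6*(-9)) = ((⅑)*(-9)*(-10 + 9))*112 + (-2 + 81 - 54) = ((⅑)*(-9)*(-1))*112 + 25 = 1*112 + 25 = 112 + 25 = 137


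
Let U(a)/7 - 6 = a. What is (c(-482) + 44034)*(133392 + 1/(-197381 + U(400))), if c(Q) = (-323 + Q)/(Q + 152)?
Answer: 75421053638268235/12839574 ≈ 5.8741e+9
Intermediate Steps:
U(a) = 42 + 7*a
c(Q) = (-323 + Q)/(152 + Q)
(c(-482) + 44034)*(133392 + 1/(-197381 + U(400))) = ((-323 - 482)/(152 - 482) + 44034)*(133392 + 1/(-197381 + (42 + 7*400))) = (-805/(-330) + 44034)*(133392 + 1/(-197381 + (42 + 2800))) = (-1/330*(-805) + 44034)*(133392 + 1/(-197381 + 2842)) = (161/66 + 44034)*(133392 + 1/(-194539)) = 2906405*(133392 - 1/194539)/66 = (2906405/66)*(25949946287/194539) = 75421053638268235/12839574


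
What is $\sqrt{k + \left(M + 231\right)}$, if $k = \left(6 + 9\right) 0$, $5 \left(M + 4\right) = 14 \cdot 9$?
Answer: $\frac{\sqrt{6305}}{5} \approx 15.881$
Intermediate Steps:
$M = \frac{106}{5}$ ($M = -4 + \frac{14 \cdot 9}{5} = -4 + \frac{1}{5} \cdot 126 = -4 + \frac{126}{5} = \frac{106}{5} \approx 21.2$)
$k = 0$ ($k = 15 \cdot 0 = 0$)
$\sqrt{k + \left(M + 231\right)} = \sqrt{0 + \left(\frac{106}{5} + 231\right)} = \sqrt{0 + \frac{1261}{5}} = \sqrt{\frac{1261}{5}} = \frac{\sqrt{6305}}{5}$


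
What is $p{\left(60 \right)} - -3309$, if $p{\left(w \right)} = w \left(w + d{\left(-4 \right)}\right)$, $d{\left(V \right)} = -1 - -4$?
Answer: $7089$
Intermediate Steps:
$d{\left(V \right)} = 3$ ($d{\left(V \right)} = -1 + 4 = 3$)
$p{\left(w \right)} = w \left(3 + w\right)$ ($p{\left(w \right)} = w \left(w + 3\right) = w \left(3 + w\right)$)
$p{\left(60 \right)} - -3309 = 60 \left(3 + 60\right) - -3309 = 60 \cdot 63 + 3309 = 3780 + 3309 = 7089$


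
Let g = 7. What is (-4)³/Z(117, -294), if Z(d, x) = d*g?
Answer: -64/819 ≈ -0.078144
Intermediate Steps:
Z(d, x) = 7*d (Z(d, x) = d*7 = 7*d)
(-4)³/Z(117, -294) = (-4)³/((7*117)) = -64/819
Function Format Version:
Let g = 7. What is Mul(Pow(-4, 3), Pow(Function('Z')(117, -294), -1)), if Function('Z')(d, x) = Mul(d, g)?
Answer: Rational(-64, 819) ≈ -0.078144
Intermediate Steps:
Function('Z')(d, x) = Mul(7, d) (Function('Z')(d, x) = Mul(d, 7) = Mul(7, d))
Mul(Pow(-4, 3), Pow(Function('Z')(117, -294), -1)) = Mul(Pow(-4, 3), Pow(Mul(7, 117), -1)) = Mul(-64, Pow(819, -1)) = Mul(-64, Rational(1, 819)) = Rational(-64, 819)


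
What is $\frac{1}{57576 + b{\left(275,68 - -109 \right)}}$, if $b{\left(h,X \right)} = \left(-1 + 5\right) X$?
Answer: $\frac{1}{58284} \approx 1.7157 \cdot 10^{-5}$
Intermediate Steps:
$b{\left(h,X \right)} = 4 X$
$\frac{1}{57576 + b{\left(275,68 - -109 \right)}} = \frac{1}{57576 + 4 \left(68 - -109\right)} = \frac{1}{57576 + 4 \left(68 + 109\right)} = \frac{1}{57576 + 4 \cdot 177} = \frac{1}{57576 + 708} = \frac{1}{58284}$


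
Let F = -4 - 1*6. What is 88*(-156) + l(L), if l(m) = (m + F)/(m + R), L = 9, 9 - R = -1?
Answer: -260833/19 ≈ -13728.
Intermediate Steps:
R = 10 (R = 9 - 1*(-1) = 9 + 1 = 10)
F = -10 (F = -4 - 6 = -10)
l(m) = (-10 + m)/(10 + m) (l(m) = (m - 10)/(m + 10) = (-10 + m)/(10 + m))
88*(-156) + l(L) = 88*(-156) + (-10 + 9)/(10 + 9) = -13728 - 1/19 = -260833/19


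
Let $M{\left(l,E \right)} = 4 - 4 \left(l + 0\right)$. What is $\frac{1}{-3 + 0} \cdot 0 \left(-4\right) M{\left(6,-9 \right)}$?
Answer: $0$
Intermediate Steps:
$M{\left(l,E \right)} = 4 - 4 l$
$\frac{1}{-3 + 0} \cdot 0 \left(-4\right) M{\left(6,-9 \right)} = \frac{1}{-3 + 0} \cdot 0 \left(-4\right) \left(4 - 24\right) = \frac{1}{-3} \cdot 0 \left(-4\right) \left(4 - 24\right) = \left(- \frac{1}{3}\right) 0 \left(-4\right) \left(-20\right) = 0 \left(-4\right) \left(-20\right) = 0 \left(-20\right) = 0$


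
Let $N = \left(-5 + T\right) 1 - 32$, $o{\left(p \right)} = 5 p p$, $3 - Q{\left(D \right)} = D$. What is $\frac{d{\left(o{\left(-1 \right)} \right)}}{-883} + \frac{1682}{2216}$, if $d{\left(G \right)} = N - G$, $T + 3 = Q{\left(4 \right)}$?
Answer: $\frac{793571}{978364} \approx 0.81112$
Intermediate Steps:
$Q{\left(D \right)} = 3 - D$
$T = -4$ ($T = -3 + \left(3 - 4\right) = -3 - 1 = -4$)
$o{\left(p \right)} = 5 p^{2}$
$N = -41$ ($N = \left(-5 - 4\right) 1 - 32 = \left(-9\right) 1 - 32 = -9 - 32 = -41$)
$d{\left(G \right)} = -41 - G$
$\frac{d{\left(o{\left(-1 \right)} \right)}}{-883} + \frac{1682}{2216} = \frac{-41 - 5 \left(-1\right)^{2}}{-883} + \frac{1682}{2216} = \left(-41 - 5 \cdot 1\right) \left(- \frac{1}{883}\right) + 1682 \cdot \frac{1}{2216} = \left(-41 - 5\right) \left(- \frac{1}{883}\right) + \frac{841}{1108} = \left(-46\right) \left(- \frac{1}{883}\right) + \frac{841}{1108} = \frac{46}{883} + \frac{841}{1108} = \frac{793571}{978364}$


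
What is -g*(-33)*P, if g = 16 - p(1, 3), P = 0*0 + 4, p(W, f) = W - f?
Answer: 2376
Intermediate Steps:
P = 4 (P = 0 + 4 = 4)
g = 18 (g = 16 - (1 - 1*3) = 16 - (1 - 3) = 16 - 1*(-2) = 16 + 2 = 18)
-g*(-33)*P = -18*(-33)*4 = -(-594)*4 = -1*(-2376) = 2376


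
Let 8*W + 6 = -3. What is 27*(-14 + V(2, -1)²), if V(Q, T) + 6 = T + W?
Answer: 89883/64 ≈ 1404.4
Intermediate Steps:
W = -9/8 (W = -¾ + (⅛)*(-3) = -¾ - 3/8 = -9/8 ≈ -1.1250)
V(Q, T) = -57/8 + T (V(Q, T) = -6 + (T - 9/8) = -6 + (-9/8 + T) = -57/8 + T)
27*(-14 + V(2, -1)²) = 27*(-14 + (-57/8 - 1)²) = 27*(-14 + (-65/8)²) = 27*(-14 + 4225/64) = 27*(3329/64) = 89883/64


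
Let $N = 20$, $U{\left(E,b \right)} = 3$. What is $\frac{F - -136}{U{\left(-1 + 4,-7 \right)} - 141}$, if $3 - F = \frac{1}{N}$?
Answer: $- \frac{2779}{2760} \approx -1.0069$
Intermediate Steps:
$F = \frac{59}{20}$ ($F = 3 - \frac{1}{20} = \frac{59}{20} \approx 2.95$)
$\frac{F - -136}{U{\left(-1 + 4,-7 \right)} - 141} = \frac{\frac{59}{20} - -136}{3 - 141} = \frac{\frac{59}{20} + 136}{-138} = \frac{2779}{20} \left(- \frac{1}{138}\right) = - \frac{2779}{2760}$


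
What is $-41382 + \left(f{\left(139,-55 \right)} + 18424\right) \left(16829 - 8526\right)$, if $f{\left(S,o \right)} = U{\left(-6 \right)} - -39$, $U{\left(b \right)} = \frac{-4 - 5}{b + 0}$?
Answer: $\frac{306538723}{2} \approx 1.5327 \cdot 10^{8}$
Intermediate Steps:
$U{\left(b \right)} = - \frac{9}{b}$
$f{\left(S,o \right)} = \frac{81}{2}$ ($f{\left(S,o \right)} = - \frac{9}{-6} - -39 = \left(-9\right) \left(- \frac{1}{6}\right) + 39 = \frac{3}{2} + 39 = \frac{81}{2}$)
$-41382 + \left(f{\left(139,-55 \right)} + 18424\right) \left(16829 - 8526\right) = -41382 + \left(\frac{81}{2} + 18424\right) \left(16829 - 8526\right) = -41382 + \frac{36929}{2} \cdot 8303 = -41382 + \frac{306621487}{2} = \frac{306538723}{2}$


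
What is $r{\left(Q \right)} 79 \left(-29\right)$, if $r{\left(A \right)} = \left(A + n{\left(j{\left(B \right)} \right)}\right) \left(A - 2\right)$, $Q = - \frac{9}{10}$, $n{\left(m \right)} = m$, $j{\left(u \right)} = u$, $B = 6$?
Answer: $\frac{3388389}{100} \approx 33884.0$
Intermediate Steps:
$Q = - \frac{9}{10}$ ($Q = \left(-9\right) \frac{1}{10} = - \frac{9}{10} \approx -0.9$)
$r{\left(A \right)} = \left(-2 + A\right) \left(6 + A\right)$ ($r{\left(A \right)} = \left(A + 6\right) \left(A - 2\right) = \left(6 + A\right) \left(-2 + A\right) = \left(-2 + A\right) \left(6 + A\right)$)
$r{\left(Q \right)} 79 \left(-29\right) = \left(-12 + \left(- \frac{9}{10}\right)^{2} + 4 \left(- \frac{9}{10}\right)\right) 79 \left(-29\right) = \left(-12 + \frac{81}{100} - \frac{18}{5}\right) 79 \left(-29\right) = \left(- \frac{1479}{100}\right) 79 \left(-29\right) = \left(- \frac{116841}{100}\right) \left(-29\right) = \frac{3388389}{100}$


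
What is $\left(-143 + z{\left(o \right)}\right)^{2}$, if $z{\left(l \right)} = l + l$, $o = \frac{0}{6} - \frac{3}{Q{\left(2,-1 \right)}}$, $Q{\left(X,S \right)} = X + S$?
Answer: $22201$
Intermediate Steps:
$Q{\left(X,S \right)} = S + X$
$o = -3$ ($o = \frac{0}{6} - \frac{3}{-1 + 2} = 0 \cdot \frac{1}{6} - \frac{3}{1} = 0 - 3 = -3$)
$z{\left(l \right)} = 2 l$
$\left(-143 + z{\left(o \right)}\right)^{2} = \left(-143 + 2 \left(-3\right)\right)^{2} = \left(-143 - 6\right)^{2} = \left(-149\right)^{2} = 22201$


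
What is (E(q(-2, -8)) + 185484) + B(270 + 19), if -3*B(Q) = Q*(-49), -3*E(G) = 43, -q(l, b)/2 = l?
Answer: 190190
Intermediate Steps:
q(l, b) = -2*l
E(G) = -43/3 (E(G) = -1/3*43 = -43/3)
B(Q) = 49*Q/3 (B(Q) = -Q*(-49)/3 = -(-49)*Q/3 = 49*Q/3)
(E(q(-2, -8)) + 185484) + B(270 + 19) = (-43/3 + 185484) + 49*(270 + 19)/3 = 556409/3 + (49/3)*289 = 556409/3 + 14161/3 = 190190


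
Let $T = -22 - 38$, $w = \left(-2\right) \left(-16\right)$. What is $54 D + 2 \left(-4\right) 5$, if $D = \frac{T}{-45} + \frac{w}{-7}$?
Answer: $- \frac{1504}{7} \approx -214.86$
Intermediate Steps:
$w = 32$
$T = -60$ ($T = -22 - 38 = -60$)
$D = - \frac{68}{21}$ ($D = - \frac{60}{-45} + \frac{32}{-7} = \left(-60\right) \left(- \frac{1}{45}\right) + 32 \left(- \frac{1}{7}\right) = \frac{4}{3} - \frac{32}{7} = - \frac{68}{21} \approx -3.2381$)
$54 D + 2 \left(-4\right) 5 = 54 \left(- \frac{68}{21}\right) + 2 \left(-4\right) 5 = - \frac{1224}{7} - 40 = - \frac{1504}{7}$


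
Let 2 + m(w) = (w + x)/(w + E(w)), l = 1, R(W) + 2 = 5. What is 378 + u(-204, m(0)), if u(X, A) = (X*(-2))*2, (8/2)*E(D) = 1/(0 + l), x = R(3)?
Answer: 1194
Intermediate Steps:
R(W) = 3 (R(W) = -2 + 5 = 3)
x = 3
E(D) = 1/4 (E(D) = 1/(4*(0 + 1)) = (1/4)/1 = (1/4)*1 = 1/4)
m(w) = -2 + (3 + w)/(1/4 + w) (m(w) = -2 + (w + 3)/(w + 1/4) = -2 + (3 + w)/(1/4 + w))
u(X, A) = -4*X (u(X, A) = -2*X*2 = -4*X)
378 + u(-204, m(0)) = 378 - 4*(-204) = 378 + 816 = 1194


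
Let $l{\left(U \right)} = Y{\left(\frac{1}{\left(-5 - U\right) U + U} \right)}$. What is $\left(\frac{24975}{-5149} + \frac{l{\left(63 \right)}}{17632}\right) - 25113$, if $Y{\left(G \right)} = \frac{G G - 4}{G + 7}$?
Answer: $- \frac{14968124427100366349}{595915818265152} \approx -25118.0$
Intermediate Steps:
$Y{\left(G \right)} = \frac{-4 + G^{2}}{7 + G}$ ($Y{\left(G \right)} = \frac{G^{2} - 4}{7 + G} = \frac{-4 + G^{2}}{7 + G}$)
$l{\left(U \right)} = \frac{-4 + \frac{1}{\left(U + U \left(-5 - U\right)\right)^{2}}}{7 + \frac{1}{U + U \left(-5 - U\right)}}$ ($l{\left(U \right)} = \frac{-4 + \left(\frac{1}{\left(-5 - U\right) U + U}\right)^{2}}{7 + \frac{1}{\left(-5 - U\right) U + U}} = \frac{-4 + \left(\frac{1}{U \left(-5 - U\right) + U}\right)^{2}}{7 + \frac{1}{U \left(-5 - U\right) + U}} = \frac{-4 + \left(\frac{1}{U + U \left(-5 - U\right)}\right)^{2}}{7 + \frac{1}{U + U \left(-5 - U\right)}} = \frac{-4 + \frac{1}{\left(U + U \left(-5 - U\right)\right)^{2}}}{7 + \frac{1}{U + U \left(-5 - U\right)}}$)
$\left(\frac{24975}{-5149} + \frac{l{\left(63 \right)}}{17632}\right) - 25113 = \left(\frac{24975}{-5149} + \frac{\frac{1}{63} \frac{1}{-1 + 7 \cdot 63 \left(4 + 63\right)} \frac{1}{4 + 63} \left(1 - 4 \cdot 63^{2} \left(4 + 63\right)^{2}\right)}{17632}\right) - 25113 = \left(24975 \left(- \frac{1}{5149}\right) + \frac{1 - 15876 \cdot 67^{2}}{63 \left(-1 + 7 \cdot 63 \cdot 67\right) 67} \cdot \frac{1}{17632}\right) - 25113 = \left(- \frac{24975}{5149} + \frac{1}{63} \frac{1}{-1 + 29547} \cdot \frac{1}{67} \left(1 - 15876 \cdot 4489\right) \frac{1}{17632}\right) - 25113 = \left(- \frac{24975}{5149} + \frac{1}{63} \cdot \frac{1}{29546} \cdot \frac{1}{67} \left(1 - 71267364\right) \frac{1}{17632}\right) - 25113 = \left(- \frac{24975}{5149} + \frac{1}{63} \cdot \frac{1}{29546} \cdot \frac{1}{67} \left(-71267363\right) \frac{1}{17632}\right) - 25113 = \left(- \frac{24975}{5149} - \frac{71267363}{2198951358912}\right) - 25113 = - \frac{2890483007604173}{595915818265152} - 25113 = - \frac{14968124427100366349}{595915818265152}$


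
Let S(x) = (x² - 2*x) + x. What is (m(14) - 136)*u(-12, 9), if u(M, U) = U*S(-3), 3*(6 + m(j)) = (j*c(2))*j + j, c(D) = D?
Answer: -720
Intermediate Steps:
S(x) = x² - x
m(j) = -6 + j/3 + 2*j²/3 (m(j) = -6 + ((j*2)*j + j)/3 = -6 + ((2*j)*j + j)/3 = -6 + (2*j² + j)/3 = -6 + (j + 2*j²)/3 = -6 + (j/3 + 2*j²/3) = -6 + j/3 + 2*j²/3)
u(M, U) = 12*U (u(M, U) = U*(-3*(-1 - 3)) = U*(-3*(-4)) = U*12 = 12*U)
(m(14) - 136)*u(-12, 9) = ((-6 + (⅓)*14 + (⅔)*14²) - 136)*(12*9) = ((-6 + 14/3 + (⅔)*196) - 136)*108 = ((-6 + 14/3 + 392/3) - 136)*108 = (388/3 - 136)*108 = -20/3*108 = -720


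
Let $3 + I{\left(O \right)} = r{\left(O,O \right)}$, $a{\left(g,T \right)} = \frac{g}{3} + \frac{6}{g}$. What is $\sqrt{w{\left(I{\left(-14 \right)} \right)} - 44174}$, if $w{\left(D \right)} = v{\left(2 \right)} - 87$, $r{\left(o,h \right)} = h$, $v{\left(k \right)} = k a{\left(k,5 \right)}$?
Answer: $\frac{i \sqrt{398283}}{3} \approx 210.37 i$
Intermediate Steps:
$a{\left(g,T \right)} = \frac{6}{g} + \frac{g}{3}$ ($a{\left(g,T \right)} = g \frac{1}{3} + \frac{6}{g} = \frac{g}{3} + \frac{6}{g} = \frac{6}{g} + \frac{g}{3}$)
$v{\left(k \right)} = k \left(\frac{6}{k} + \frac{k}{3}\right)$
$I{\left(O \right)} = -3 + O$
$w{\left(D \right)} = - \frac{239}{3}$ ($w{\left(D \right)} = \left(6 + \frac{2^{2}}{3}\right) - 87 = \left(6 + \frac{1}{3} \cdot 4\right) - 87 = \left(6 + \frac{4}{3}\right) - 87 = \frac{22}{3} - 87 = - \frac{239}{3}$)
$\sqrt{w{\left(I{\left(-14 \right)} \right)} - 44174} = \sqrt{- \frac{239}{3} - 44174} = \sqrt{- \frac{132761}{3}} = \frac{i \sqrt{398283}}{3}$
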